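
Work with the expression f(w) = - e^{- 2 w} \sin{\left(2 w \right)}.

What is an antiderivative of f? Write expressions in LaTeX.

An antiderivative is F(w) = \frac{\left(\sin{\left(2 w \right)} + \cos{\left(2 w \right)}\right) e^{- 2 w}}{4}.

Differentiate the proposed F(w) back; it has to land on f(w) exactly.
Check: d/dw[\frac{\left(\sin{\left(2 w \right)} + \cos{\left(2 w \right)}\right) e^{- 2 w}}{4}] = - e^{- 2 w} \sin{\left(2 w \right)} = f(w).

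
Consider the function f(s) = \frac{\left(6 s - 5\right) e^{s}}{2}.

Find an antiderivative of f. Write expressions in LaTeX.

Recognize the product-rule pattern: f = u'v + uv' with u = 3 s - \frac{11}{2}, v = e^{s}, so integration by parts undoes it.
Check: d/ds[\frac{\left(6 s - 11\right) e^{s}}{2}] = 3 s e^{s} - \frac{5 e^{s}}{2}, which equals f(s).

An antiderivative is F(s) = \frac{\left(6 s - 11\right) e^{s}}{2}.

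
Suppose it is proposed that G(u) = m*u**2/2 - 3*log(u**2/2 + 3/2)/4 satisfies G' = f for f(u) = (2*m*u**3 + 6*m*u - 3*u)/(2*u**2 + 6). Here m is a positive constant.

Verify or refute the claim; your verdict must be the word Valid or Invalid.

d/du[G] = (2*m*u**3 + 6*m*u - 3*u)/(2*u**2 + 6)
This equals f(u) exactly, so the claim holds.

Valid: G'(u) = f(u).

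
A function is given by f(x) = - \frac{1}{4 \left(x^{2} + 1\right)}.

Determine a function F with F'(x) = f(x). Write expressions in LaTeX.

An antiderivative is F(x) = - \frac{\operatorname{atan}{\left(x \right)}}{4}.

Since d/dx undoes antidifferentiation here, F'(x) = f(x) is required of F(x).
Check: d/dx[- \frac{\operatorname{atan}{\left(x \right)}}{4}] = - \frac{1}{4 x^{2} + 4}, which equals f(x).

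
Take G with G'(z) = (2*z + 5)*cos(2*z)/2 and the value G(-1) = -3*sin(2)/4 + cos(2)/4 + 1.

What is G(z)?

Differentiate the proposed G(z) back; it has to land on the given G'(z).
A general antiderivative is z*sin(2*z)/2 + 5*sin(2*z)/4 + cos(2*z)/4 + C.
The condition gives C = -3*sin(2)/4 + cos(2)/4 + 1 - (-3*sin(2)/4 + cos(2)/4) = 1.
So G(z) = (2*z*sin(2*z) + 5*sin(2*z) + cos(2*z) + 4)/4.
Check: d/dz[(2*z*sin(2*z) + 5*sin(2*z) + cos(2*z) + 4)/4] = z*cos(2*z) + 5*cos(2*z)/2, which equals G'(z).

G(z) = (2*z*sin(2*z) + 5*sin(2*z) + cos(2*z) + 4)/4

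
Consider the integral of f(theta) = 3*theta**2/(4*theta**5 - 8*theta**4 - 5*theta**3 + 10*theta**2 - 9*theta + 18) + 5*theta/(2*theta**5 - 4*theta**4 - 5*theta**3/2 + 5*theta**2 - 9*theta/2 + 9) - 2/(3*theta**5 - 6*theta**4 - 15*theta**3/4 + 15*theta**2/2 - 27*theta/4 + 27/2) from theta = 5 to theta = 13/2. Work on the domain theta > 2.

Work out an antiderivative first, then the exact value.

Antiderivative: F(theta) = -(-6864*log(theta - 2) + 8015*log(theta - 3/2) + 655*log(theta + 3/2) - 903*log(theta**2 + 1) + 2688*atan(theta))/8190; value = -229*log(5)/234 - 88*log(3)/105 - 64*atan(13/2)/195 - 43*log(26)/390 - 131*log(8)/1638 + 131*log(13/2)/1638 + 43*log(173/4)/390 + 64*atan(5)/195 + 229*log(7/2)/234 + 88*log(9/2)/105

The denominator factors as 3*(theta - 2)*(2*theta - 3)*(2*theta + 3)*(theta**2 + 1); partial fractions split f into directly integrable pieces: (43*theta - 64)/(195*(theta**2 + 1)) - 131/(819*(2*theta + 3)) - 229/(117*(2*theta - 3)) + 88/(105*(theta - 2)).
F(theta) = -(-6864*log(theta - 2) + 8015*log(theta - 3/2) + 655*log(theta + 3/2) - 903*log(theta**2 + 1) + 2688*atan(theta))/8190 is an antiderivative of f.
Check: d/dtheta[-(-6864*log(theta - 2) + 8015*log(theta - 3/2) + 655*log(theta + 3/2) - 903*log(theta**2 + 1) + 2688*atan(theta))/8190] = (9*theta**2 + 30*theta - 8)/(12*theta**5 - 24*theta**4 - 15*theta**3 + 30*theta**2 - 27*theta + 54), which equals f(theta).
F(13/2) = -229*log(5)/234 - 64*atan(13/2)/195 - 131*log(8)/1638 + 43*log(173/4)/390 + 88*log(9/2)/105; F(5) = -229*log(7/2)/234 - 64*atan(5)/195 - 131*log(13/2)/1638 + 43*log(26)/390 + 88*log(3)/105.
Integral = F(13/2) - F(5) = -229*log(5)/234 - 88*log(3)/105 - 64*atan(13/2)/195 - 43*log(26)/390 - 131*log(8)/1638 + 131*log(13/2)/1638 + 43*log(173/4)/390 + 64*atan(5)/195 + 229*log(7/2)/234 + 88*log(9/2)/105.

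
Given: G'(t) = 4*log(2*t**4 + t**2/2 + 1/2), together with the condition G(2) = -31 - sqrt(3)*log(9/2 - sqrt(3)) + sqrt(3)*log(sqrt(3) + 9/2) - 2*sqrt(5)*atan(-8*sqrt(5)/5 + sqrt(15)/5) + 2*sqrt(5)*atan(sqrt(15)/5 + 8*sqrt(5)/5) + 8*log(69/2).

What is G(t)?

Recover the given G'(t) by differentiating a candidate G(t); any mismatch rules it out.
A general antiderivative is 4*t*log(2*t**4 + t**2/2 + 1/2) - 16*t - sqrt(3)*log(t**2 - sqrt(3)*t/2 + 1/2) + sqrt(3)*log(t**2 + sqrt(3)*t/2 + 1/2) + 2*sqrt(5)*atan(4*sqrt(5)*t/5 - sqrt(15)/5) + 2*sqrt(5)*atan(4*sqrt(5)*t/5 + sqrt(15)/5) + C.
The condition gives C = -31 - sqrt(3)*log(9/2 - sqrt(3)) + sqrt(3)*log(sqrt(3) + 9/2) - 2*sqrt(5)*atan(-8*sqrt(5)/5 + sqrt(15)/5) + 2*sqrt(5)*atan(sqrt(15)/5 + 8*sqrt(5)/5) + 8*log(69/2) - (-32 - sqrt(3)*log(9/2 - sqrt(3)) + sqrt(3)*log(sqrt(3) + 9/2) - 2*sqrt(5)*atan(-8*sqrt(5)/5 + sqrt(15)/5) + 2*sqrt(5)*atan(sqrt(15)/5 + 8*sqrt(5)/5) + 8*log(69/2)) = 1.
So G(t) = 4*t*log(2*t**4 + t**2/2 + 1/2) - 16*t - sqrt(3)*log(t**2 - sqrt(3)*t/2 + 1/2) + sqrt(3)*log(t**2 + sqrt(3)*t/2 + 1/2) + 2*sqrt(5)*atan(4*sqrt(5)*t/5 - sqrt(15)/5) + 2*sqrt(5)*atan(4*sqrt(5)*t/5 + sqrt(15)/5) + 1.
Check: d/dt[4*t*log(2*t**4 + t**2/2 + 1/2) - 16*t - sqrt(3)*log(t**2 - sqrt(3)*t/2 + 1/2) + sqrt(3)*log(t**2 + sqrt(3)*t/2 + 1/2) + 2*sqrt(5)*atan(4*sqrt(5)*t/5 - sqrt(15)/5) + 2*sqrt(5)*atan(4*sqrt(5)*t/5 + sqrt(15)/5) + 1] = 4*log(2*t**4 + t**2/2 + 1/2) = G'(t).

G(t) = 4*t*log(2*t**4 + t**2/2 + 1/2) - 16*t - sqrt(3)*log(t**2 - sqrt(3)*t/2 + 1/2) + sqrt(3)*log(t**2 + sqrt(3)*t/2 + 1/2) + 2*sqrt(5)*atan(4*sqrt(5)*t/5 - sqrt(15)/5) + 2*sqrt(5)*atan(4*sqrt(5)*t/5 + sqrt(15)/5) + 1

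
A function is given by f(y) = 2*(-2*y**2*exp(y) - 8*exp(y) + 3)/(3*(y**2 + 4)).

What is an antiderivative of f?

An antiderivative is F(y) = (-4*exp(y) + 3*atan(y/2))/3.

Since d/dy undoes antidifferentiation here, F'(y) = f(y) is required of F(y).
Check: d/dy[(-4*exp(y) + 3*atan(y/2))/3] = (-4*y**2*exp(y) - 16*exp(y) + 6)/(3*y**2 + 12), which equals f(y).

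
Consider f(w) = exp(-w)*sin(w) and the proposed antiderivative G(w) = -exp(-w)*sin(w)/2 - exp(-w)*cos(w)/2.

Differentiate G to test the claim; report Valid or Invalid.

d/dw[G] = exp(-w)*sin(w)
This equals f(w) exactly, so the claim holds.

Valid - differentiating G returns exactly f.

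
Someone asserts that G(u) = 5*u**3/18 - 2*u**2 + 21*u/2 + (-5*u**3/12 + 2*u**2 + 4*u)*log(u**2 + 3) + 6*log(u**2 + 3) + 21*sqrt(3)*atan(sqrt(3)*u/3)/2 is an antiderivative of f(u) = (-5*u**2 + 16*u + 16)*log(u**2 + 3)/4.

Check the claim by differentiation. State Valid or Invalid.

d/du[G] = -5*u**2*log(u**2 + 3)/4 + 4*u*log(u**2 + 3) + 4*log(u**2 + 3) + 21
d/du[G] - f(u) = 21 != 0.

Invalid: d/du[G] - f = 21, which is not 0.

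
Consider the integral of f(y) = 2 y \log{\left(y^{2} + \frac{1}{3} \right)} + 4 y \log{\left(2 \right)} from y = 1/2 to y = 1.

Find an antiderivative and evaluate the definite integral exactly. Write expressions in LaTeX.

Antiderivative: F(y) = y^{2} \log{\left(4 y^{2} + \frac{4}{3} \right)} - y^{2} + \frac{\log{\left(3 y^{2} + 1 \right)}}{3}; value = - \frac{3}{4} - \frac{\log{\left(\frac{7}{3} \right)}}{4} - \frac{\log{\left(\frac{7}{4} \right)}}{3} + \frac{\log{\left(4 \right)}}{3} + \log{\left(\frac{16}{3} \right)}

The integrand splits into summands that can be handled one at a time.
F(y) = y^{2} \log{\left(4 y^{2} + \frac{4}{3} \right)} - y^{2} + \frac{\log{\left(3 y^{2} + 1 \right)}}{3} is an antiderivative of f.
Check: d/dy[y^{2} \log{\left(4 y^{2} + \frac{4}{3} \right)} - y^{2} + \frac{\log{\left(3 y^{2} + 1 \right)}}{3}] = 2 y \log{\left(y^{2} + \frac{1}{3} \right)} + 4 y \log{\left(2 \right)} = f(y).
F(1) = -1 + \frac{\log{\left(4 \right)}}{3} + \log{\left(\frac{16}{3} \right)}; F(1/2) = - \frac{1}{4} + \frac{\log{\left(\frac{7}{4} \right)}}{3} + \frac{\log{\left(\frac{7}{3} \right)}}{4}.
Integral = F(1) - F(1/2) = - \frac{3}{4} - \frac{\log{\left(\frac{7}{3} \right)}}{4} - \frac{\log{\left(\frac{7}{4} \right)}}{3} + \frac{\log{\left(4 \right)}}{3} + \log{\left(\frac{16}{3} \right)}.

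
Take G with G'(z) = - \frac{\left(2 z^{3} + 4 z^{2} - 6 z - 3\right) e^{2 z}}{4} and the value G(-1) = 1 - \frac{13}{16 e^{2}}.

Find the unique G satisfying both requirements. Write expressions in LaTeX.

G(z) = - \frac{z^{3} e^{2 z}}{4} - \frac{z^{2} e^{2 z}}{8} + \frac{7 z e^{2 z}}{8} - \frac{e^{2 z}}{16} + 1

Recognize the product-rule pattern: G'(z) = u'v + uv' with u = - \frac{z^{3}}{4} - \frac{z^{2}}{8} + \frac{7 z}{8} - \frac{1}{16}, v = e^{2 z}, so integration by parts undoes it.
A general antiderivative is \frac{\left(- 4 z^{3} - 2 z^{2} + 14 z - 1\right) e^{2 z}}{16} + C.
The condition gives C = 1 - \frac{13}{16 e^{2}} - (- \frac{13}{16 e^{2}}) = 1.
So G(z) = - \frac{z^{3} e^{2 z}}{4} - \frac{z^{2} e^{2 z}}{8} + \frac{7 z e^{2 z}}{8} - \frac{e^{2 z}}{16} + 1.
Check: d/dz[- \frac{z^{3} e^{2 z}}{4} - \frac{z^{2} e^{2 z}}{8} + \frac{7 z e^{2 z}}{8} - \frac{e^{2 z}}{16} + 1] = - \frac{z^{3} e^{2 z}}{2} - z^{2} e^{2 z} + \frac{3 z e^{2 z}}{2} + \frac{3 e^{2 z}}{4}, which equals G'(z).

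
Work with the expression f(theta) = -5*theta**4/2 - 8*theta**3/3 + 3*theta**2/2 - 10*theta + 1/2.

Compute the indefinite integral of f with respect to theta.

Integrate term by term and add the pieces.
Check: d/dtheta[-theta**5/2 - 2*theta**4/3 + theta**3/2 - 5*theta**2 + theta/2] = -5*theta**4/2 - 8*theta**3/3 + 3*theta**2/2 - 10*theta + 1/2 = f(theta).

F(theta) = -theta**5/2 - 2*theta**4/3 + theta**3/2 - 5*theta**2 + theta/2 + C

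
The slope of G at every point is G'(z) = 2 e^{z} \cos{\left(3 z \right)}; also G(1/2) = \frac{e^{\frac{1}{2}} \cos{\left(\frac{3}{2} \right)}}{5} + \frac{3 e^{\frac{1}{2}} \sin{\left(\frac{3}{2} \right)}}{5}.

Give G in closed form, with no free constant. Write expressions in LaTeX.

For G(z) to be correct, d/dz[G] must agree with the stated G'(z) identically.
A general antiderivative is \frac{3 e^{z} \sin{\left(3 z \right)}}{5} + \frac{e^{z} \cos{\left(3 z \right)}}{5} + C.
The condition gives C = \frac{e^{\frac{1}{2}} \cos{\left(\frac{3}{2} \right)}}{5} + \frac{3 e^{\frac{1}{2}} \sin{\left(\frac{3}{2} \right)}}{5} - (\frac{e^{\frac{1}{2}} \cos{\left(\frac{3}{2} \right)}}{5} + \frac{3 e^{\frac{1}{2}} \sin{\left(\frac{3}{2} \right)}}{5}) = 0.
So G(z) = \frac{3 e^{z} \sin{\left(3 z \right)}}{5} + \frac{e^{z} \cos{\left(3 z \right)}}{5}.
Check: d/dz[\frac{3 e^{z} \sin{\left(3 z \right)}}{5} + \frac{e^{z} \cos{\left(3 z \right)}}{5}] = 2 e^{z} \cos{\left(3 z \right)} = G'(z).

G(z) = \frac{3 e^{z} \sin{\left(3 z \right)}}{5} + \frac{e^{z} \cos{\left(3 z \right)}}{5}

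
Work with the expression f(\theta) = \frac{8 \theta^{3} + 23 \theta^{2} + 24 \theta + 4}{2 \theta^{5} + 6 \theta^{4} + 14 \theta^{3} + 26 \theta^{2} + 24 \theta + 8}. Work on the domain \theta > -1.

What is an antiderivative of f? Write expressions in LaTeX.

Whatever form F(\theta) takes, F'(\theta) = f(\theta) is non-negotiable.
Check: d/d\theta[\frac{8 \left(\theta + 1\right)^{2} \operatorname{atan}{\left(\frac{\theta}{2} \right)} + 1}{4 \left(\theta + 1\right)^{2}}] = \frac{8 \theta^{3} + 23 \theta^{2} + 24 \theta + 4}{2 \theta^{5} + 6 \theta^{4} + 14 \theta^{3} + 26 \theta^{2} + 24 \theta + 8} = f(\theta).

An antiderivative is F(\theta) = \frac{8 \left(\theta + 1\right)^{2} \operatorname{atan}{\left(\frac{\theta}{2} \right)} + 1}{4 \left(\theta + 1\right)^{2}}.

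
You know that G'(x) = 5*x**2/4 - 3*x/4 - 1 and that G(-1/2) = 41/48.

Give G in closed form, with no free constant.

G(x) = 5*x**3/12 - 3*x**2/8 - x + 1/2

Integrate term by term and add the pieces.
A general antiderivative is 5*x**3/12 - 3*x**2/8 - x + C.
The condition gives C = 41/48 - (17/48) = 1/2.
So G(x) = 5*x**3/12 - 3*x**2/8 - x + 1/2.
Check: d/dx[5*x**3/12 - 3*x**2/8 - x + 1/2] = 5*x**2/4 - 3*x/4 - 1 = G'(x).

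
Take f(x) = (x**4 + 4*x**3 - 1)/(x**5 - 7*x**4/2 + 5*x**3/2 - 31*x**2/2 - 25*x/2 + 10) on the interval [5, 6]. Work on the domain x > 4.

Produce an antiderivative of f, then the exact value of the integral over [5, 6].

Antiderivative: F(x) = 146*log(x - 4)/105 + log(x - 1/2)/63 - 4*log(x + 1)/45 - 10*log(x**2 + 5)/63 + 116*sqrt(5)*atan(sqrt(5)*x/5)/315; value = -116*sqrt(5)*atan(sqrt(5))/315 - 10*log(41)/63 - 4*log(7)/45 - log(9/2)/63 + log(11/2)/63 + 4*log(6)/45 + 10*log(30)/63 + 146*log(2)/105 + 116*sqrt(5)*atan(6*sqrt(5)/5)/315

The denominator factors as (x - 4)*(x + 1)*(2*x - 1)*(x**2 + 5); partial fractions split f into directly integrable pieces: -4*(5*x - 29)/(63*(x**2 + 5)) + 2/(63*(2*x - 1)) - 4/(45*(x + 1)) + 146/(105*(x - 4)).
F(x) = 146*log(x - 4)/105 + log(x - 1/2)/63 - 4*log(x + 1)/45 - 10*log(x**2 + 5)/63 + 116*sqrt(5)*atan(sqrt(5)*x/5)/315 is an antiderivative of f.
Check: d/dx[146*log(x - 4)/105 + log(x - 1/2)/63 - 4*log(x + 1)/45 - 10*log(x**2 + 5)/63 + 116*sqrt(5)*atan(sqrt(5)*x/5)/315] = (2*x**4 + 8*x**3 - 2)/(2*x**5 - 7*x**4 + 5*x**3 - 31*x**2 - 25*x + 20), which equals f(x).
F(6) = -10*log(41)/63 - 4*log(7)/45 + log(11/2)/63 + 146*log(2)/105 + 116*sqrt(5)*atan(6*sqrt(5)/5)/315; F(5) = -10*log(30)/63 - 4*log(6)/45 + log(9/2)/63 + 116*sqrt(5)*atan(sqrt(5))/315.
Integral = F(6) - F(5) = -116*sqrt(5)*atan(sqrt(5))/315 - 10*log(41)/63 - 4*log(7)/45 - log(9/2)/63 + log(11/2)/63 + 4*log(6)/45 + 10*log(30)/63 + 146*log(2)/105 + 116*sqrt(5)*atan(6*sqrt(5)/5)/315.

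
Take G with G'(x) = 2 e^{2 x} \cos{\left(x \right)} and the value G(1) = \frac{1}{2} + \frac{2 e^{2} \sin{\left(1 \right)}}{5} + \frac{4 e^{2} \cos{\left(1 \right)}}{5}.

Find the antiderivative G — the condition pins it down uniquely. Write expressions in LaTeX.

Any candidate G(x) must reproduce the stated G'(x) exactly.
A general antiderivative is \frac{2 e^{2 x} \sin{\left(x \right)}}{5} + \frac{4 e^{2 x} \cos{\left(x \right)}}{5} + C.
The condition gives C = \frac{1}{2} + \frac{2 e^{2} \sin{\left(1 \right)}}{5} + \frac{4 e^{2} \cos{\left(1 \right)}}{5} - (\frac{2 e^{2} \sin{\left(1 \right)}}{5} + \frac{4 e^{2} \cos{\left(1 \right)}}{5}) = \frac{1}{2}.
So G(x) = \frac{4 e^{2 x} \sin{\left(x \right)} + 8 e^{2 x} \cos{\left(x \right)} + 5}{10}.
Check: d/dx[\frac{4 e^{2 x} \sin{\left(x \right)} + 8 e^{2 x} \cos{\left(x \right)} + 5}{10}] = 2 e^{2 x} \cos{\left(x \right)} = G'(x).

G(x) = \frac{4 e^{2 x} \sin{\left(x \right)} + 8 e^{2 x} \cos{\left(x \right)} + 5}{10}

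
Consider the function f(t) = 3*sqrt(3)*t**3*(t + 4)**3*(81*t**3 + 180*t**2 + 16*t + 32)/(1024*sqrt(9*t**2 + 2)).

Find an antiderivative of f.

f has the shape u'v + uv' for u = 9*sqrt(3*t**2 + 2/3)/4 and v = (-t**2/4 - t)**4 — it is the derivative of the product u*v.
Check: d/dt[sqrt(3)*(9*t**8*sqrt(9*t**2 + 2) + 144*t**7*sqrt(9*t**2 + 2) + 864*t**6*sqrt(9*t**2 + 2) + 2304*t**5*sqrt(9*t**2 + 2) + 2304*t**4*sqrt(9*t**2 + 2))/3072] = (243*sqrt(3)*t**9 + 3456*sqrt(3)*t**8 + 18192*sqrt(3)*t**7 + 42144*sqrt(3)*t**6 + 38016*sqrt(3)*t**5 + 7680*sqrt(3)*t**4 + 6144*sqrt(3)*t**3)/(1024*sqrt(9*t**2 + 2)), which equals f(t).

An antiderivative is F(t) = sqrt(3)*(9*t**8*sqrt(9*t**2 + 2) + 144*t**7*sqrt(9*t**2 + 2) + 864*t**6*sqrt(9*t**2 + 2) + 2304*t**5*sqrt(9*t**2 + 2) + 2304*t**4*sqrt(9*t**2 + 2))/3072.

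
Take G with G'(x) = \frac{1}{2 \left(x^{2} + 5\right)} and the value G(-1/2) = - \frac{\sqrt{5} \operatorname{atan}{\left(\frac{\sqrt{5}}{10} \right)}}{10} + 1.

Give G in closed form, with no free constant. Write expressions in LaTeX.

The proposed G(x) is checked by its d/dx: the result must match the given G'(x).
A general antiderivative is \frac{\sqrt{5} \operatorname{atan}{\left(\frac{\sqrt{5} x}{5} \right)}}{10} + C.
The condition gives C = - \frac{\sqrt{5} \operatorname{atan}{\left(\frac{\sqrt{5}}{10} \right)}}{10} + 1 - (- \frac{\sqrt{5} \operatorname{atan}{\left(\frac{\sqrt{5}}{10} \right)}}{10}) = 1.
So G(x) = \frac{\sqrt{5} \operatorname{atan}{\left(\frac{\sqrt{5} x}{5} \right)}}{10} + 1.
Check: d/dx[\frac{\sqrt{5} \operatorname{atan}{\left(\frac{\sqrt{5} x}{5} \right)}}{10} + 1] = \frac{1}{2 x^{2} + 10}, which equals G'(x).

G(x) = \frac{\sqrt{5} \operatorname{atan}{\left(\frac{\sqrt{5} x}{5} \right)}}{10} + 1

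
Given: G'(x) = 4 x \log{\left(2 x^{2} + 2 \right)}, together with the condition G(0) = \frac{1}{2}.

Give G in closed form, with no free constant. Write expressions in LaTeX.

Any candidate G(x) must reproduce the stated G'(x) exactly.
A general antiderivative is 2 x^{2} \log{\left(2 x^{2} + 2 \right)} - 2 x^{2} + 2 \log{\left(x^{2} + 1 \right)} + C.
The condition gives C = \frac{1}{2} - (0) = \frac{1}{2}.
So G(x) = 2 x^{2} \log{\left(2 x^{2} + 2 \right)} - 2 x^{2} + 2 \log{\left(x^{2} + 1 \right)} + \frac{1}{2}.
Check: d/dx[2 x^{2} \log{\left(2 x^{2} + 2 \right)} - 2 x^{2} + 2 \log{\left(x^{2} + 1 \right)} + \frac{1}{2}] = 4 x \log{\left(x^{2} + 1 \right)} + 4 x \log{\left(2 \right)}, which equals G'(x).

G(x) = 2 x^{2} \log{\left(2 x^{2} + 2 \right)} - 2 x^{2} + 2 \log{\left(x^{2} + 1 \right)} + \frac{1}{2}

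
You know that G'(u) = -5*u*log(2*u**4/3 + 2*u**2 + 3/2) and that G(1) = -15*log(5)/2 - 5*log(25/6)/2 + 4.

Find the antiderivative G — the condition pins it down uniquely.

G(u) = -5*u**2*log(2*u**4/3 + 2*u**2 + 3/2)/2 + 5*u**2 - 15*log(2*u**2 + 3)/2 - 1

Any candidate G(u) must reproduce the stated G'(u) exactly.
A general antiderivative is -5*u**2*log(2*u**4/3 + 2*u**2 + 3/2)/2 + 5*u**2 - 15*log(2*u**2 + 3)/2 + C.
The condition gives C = -15*log(5)/2 - 5*log(25/6)/2 + 4 - (-15*log(5)/2 - 5*log(25/6)/2 + 5) = -1.
So G(u) = -5*u**2*log(2*u**4/3 + 2*u**2 + 3/2)/2 + 5*u**2 - 15*log(2*u**2 + 3)/2 - 1.
Check: d/du[-5*u**2*log(2*u**4/3 + 2*u**2 + 3/2)/2 + 5*u**2 - 15*log(2*u**2 + 3)/2 - 1] = -5*u*log(2*u**4/3 + 2*u**2 + 3/2) = G'(u).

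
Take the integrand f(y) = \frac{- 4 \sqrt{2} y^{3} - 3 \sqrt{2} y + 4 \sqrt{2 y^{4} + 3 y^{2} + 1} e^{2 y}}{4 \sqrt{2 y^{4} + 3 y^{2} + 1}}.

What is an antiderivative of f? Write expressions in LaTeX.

An antiderivative is F(y) = - \frac{\sqrt{y^{4} + \frac{3 y^{2}}{2} + \frac{1}{2}}}{2} + \frac{e^{2 y}}{2}.

For F(y) to be correct the identity F'(y) - f(y) = 0 must hold.
Check: d/dy[- \frac{\sqrt{y^{4} + \frac{3 y^{2}}{2} + \frac{1}{2}}}{2} + \frac{e^{2 y}}{2}] = \frac{- 4 \sqrt{2} y^{3} - 3 \sqrt{2} y + 4 \sqrt{2 y^{4} + 3 y^{2} + 1} e^{2 y}}{4 \sqrt{2 y^{4} + 3 y^{2} + 1}} = f(y).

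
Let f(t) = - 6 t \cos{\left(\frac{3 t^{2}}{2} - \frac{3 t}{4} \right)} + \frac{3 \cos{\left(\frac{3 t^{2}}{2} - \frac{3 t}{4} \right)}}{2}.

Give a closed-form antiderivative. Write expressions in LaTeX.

The substitution u = \frac{3 t^{2}}{2} - \frac{3 t}{4} works: f is exactly (dF/du)*(du/dt) for that inner function.
Check: d/dt[- 2 \sin{\left(\frac{3 t^{2}}{2} - \frac{3 t}{4} \right)}] = - 6 t \cos{\left(\frac{3 t^{2}}{2} - \frac{3 t}{4} \right)} + \frac{3 \cos{\left(\frac{3 t^{2}}{2} - \frac{3 t}{4} \right)}}{2} = f(t).

An antiderivative is F(t) = - 2 \sin{\left(\frac{3 t^{2}}{2} - \frac{3 t}{4} \right)}.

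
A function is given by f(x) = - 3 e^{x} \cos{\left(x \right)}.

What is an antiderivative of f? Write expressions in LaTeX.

Check any antiderivative F(x) by computing F'(x) and comparing it with f(x).
Check: d/dx[- \frac{3 \left(\sin{\left(x \right)} + \cos{\left(x \right)}\right) e^{x}}{2}] = - 3 e^{x} \cos{\left(x \right)} = f(x).

An antiderivative is F(x) = - \frac{3 \left(\sin{\left(x \right)} + \cos{\left(x \right)}\right) e^{x}}{2}.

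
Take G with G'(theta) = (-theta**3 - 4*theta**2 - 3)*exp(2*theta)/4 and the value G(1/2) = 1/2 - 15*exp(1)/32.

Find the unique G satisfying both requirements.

G(theta) = (-4*theta**3 - 10*theta**2 + 10*theta - 17)*exp(2*theta)/32 + 1/2

G'(theta) has the shape u'v + uv' for u = -theta**3/8 - 5*theta**2/16 + 5*theta/16 - 17/32 and v = exp(2*theta) — it is the derivative of the product u*v.
A general antiderivative is (-4*theta**3 - 10*theta**2 + 10*theta - 17)*exp(2*theta)/32 + C.
The condition gives C = 1/2 - 15*exp(1)/32 - (-15*exp(1)/32) = 1/2.
So G(theta) = (-4*theta**3 - 10*theta**2 + 10*theta - 17)*exp(2*theta)/32 + 1/2.
Check: d/dtheta[(-4*theta**3 - 10*theta**2 + 10*theta - 17)*exp(2*theta)/32 + 1/2] = -theta**3*exp(2*theta)/4 - theta**2*exp(2*theta) - 3*exp(2*theta)/4, which equals G'(theta).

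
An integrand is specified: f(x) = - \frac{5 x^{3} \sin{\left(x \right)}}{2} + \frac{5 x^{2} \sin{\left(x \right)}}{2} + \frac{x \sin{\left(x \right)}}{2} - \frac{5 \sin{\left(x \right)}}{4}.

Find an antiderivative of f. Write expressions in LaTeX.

An antiderivative is F(x) = \frac{10 x^{3} \cos{\left(x \right)} - 30 x^{2} \sin{\left(x \right)} - 10 x^{2} \cos{\left(x \right)} + 20 x \sin{\left(x \right)} - 62 x \cos{\left(x \right)} + 62 \sin{\left(x \right)} + 25 \cos{\left(x \right)}}{4}.

Integrate term by term and add the pieces.
Check: d/dx[\frac{10 x^{3} \cos{\left(x \right)} - 30 x^{2} \sin{\left(x \right)} - 10 x^{2} \cos{\left(x \right)} + 20 x \sin{\left(x \right)} - 62 x \cos{\left(x \right)} + 62 \sin{\left(x \right)} + 25 \cos{\left(x \right)}}{4}] = - \frac{5 x^{3} \sin{\left(x \right)}}{2} + \frac{5 x^{2} \sin{\left(x \right)}}{2} + \frac{x \sin{\left(x \right)}}{2} - \frac{5 \sin{\left(x \right)}}{4} = f(x).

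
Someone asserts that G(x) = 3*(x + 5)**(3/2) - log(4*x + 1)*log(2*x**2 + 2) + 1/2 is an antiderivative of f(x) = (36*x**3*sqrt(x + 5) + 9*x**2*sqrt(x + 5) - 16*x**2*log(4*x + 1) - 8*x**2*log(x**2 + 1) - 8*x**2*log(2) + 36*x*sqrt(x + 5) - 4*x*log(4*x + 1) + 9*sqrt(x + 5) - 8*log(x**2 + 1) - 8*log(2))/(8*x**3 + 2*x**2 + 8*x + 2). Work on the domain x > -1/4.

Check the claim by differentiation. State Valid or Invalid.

d/dx[G] = (36*x**3*sqrt(x + 5) + 9*x**2*sqrt(x + 5) - 16*x**2*log(4*x + 1) - 8*x**2*log(x**2 + 1) - 8*x**2*log(2) + 36*x*sqrt(x + 5) - 4*x*log(4*x + 1) + 9*sqrt(x + 5) - 8*log(x**2 + 1) - 8*log(2))/(8*x**3 + 2*x**2 + 8*x + 2)
This equals f(x) exactly, so the claim holds.

Valid - differentiating G returns exactly f.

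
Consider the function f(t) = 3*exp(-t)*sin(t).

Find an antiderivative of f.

An antiderivative F(t) passes only if d/dt[F] lands on f(t) exactly.
Check: d/dt[(-3*sin(t) - 3*cos(t))*exp(-t)/2] = 3*exp(-t)*sin(t) = f(t).

An antiderivative is F(t) = (-3*sin(t) - 3*cos(t))*exp(-t)/2.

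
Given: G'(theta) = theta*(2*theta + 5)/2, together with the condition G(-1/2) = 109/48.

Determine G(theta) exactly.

G(theta) = (4*theta**3 + 15*theta**2 + 24)/12

Any candidate G(theta) must reproduce the stated G'(theta) exactly.
A general antiderivative is theta**3/3 + 5*theta**2/4 + C.
The condition gives C = 109/48 - (13/48) = 2.
So G(theta) = (4*theta**3 + 15*theta**2 + 24)/12.
Check: d/dtheta[(4*theta**3 + 15*theta**2 + 24)/12] = theta**2 + 5*theta/2, which equals G'(theta).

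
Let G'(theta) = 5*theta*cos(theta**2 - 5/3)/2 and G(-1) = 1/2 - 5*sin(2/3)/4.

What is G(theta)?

G'(theta) matches the chain-rule pattern g'(h)*h' with inner function h(theta) = theta**2 - 5/3; substituting u = h(theta) collapses the integral.
A general antiderivative is 5*sin(theta**2 - 5/3)/4 + C.
The condition gives C = 1/2 - 5*sin(2/3)/4 - (-5*sin(2/3)/4) = 1/2.
So G(theta) = 5*sin(theta**2 - 5/3)/4 + 1/2.
Check: d/dtheta[5*sin(theta**2 - 5/3)/4 + 1/2] = 5*theta*cos(theta**2 - 5/3)/2 = G'(theta).

G(theta) = 5*sin(theta**2 - 5/3)/4 + 1/2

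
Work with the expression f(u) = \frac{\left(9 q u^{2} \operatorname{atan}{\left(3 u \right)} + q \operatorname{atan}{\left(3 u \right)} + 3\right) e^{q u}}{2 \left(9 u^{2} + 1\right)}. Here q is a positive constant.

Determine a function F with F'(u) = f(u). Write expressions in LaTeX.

An antiderivative is F(u) = \frac{e^{q u} \operatorname{atan}{\left(3 u \right)}}{2}.

Recognize the product-rule pattern: f = v'r + vr' with v = \frac{\operatorname{atan}{\left(3 u \right)}}{2}, r = e^{q u}, so integration by parts undoes it.
Check: d/du[\frac{e^{q u} \operatorname{atan}{\left(3 u \right)}}{2}] = \frac{9 q u^{2} e^{q u} \operatorname{atan}{\left(3 u \right)} + q e^{q u} \operatorname{atan}{\left(3 u \right)} + 3 e^{q u}}{18 u^{2} + 2}, which equals f(u).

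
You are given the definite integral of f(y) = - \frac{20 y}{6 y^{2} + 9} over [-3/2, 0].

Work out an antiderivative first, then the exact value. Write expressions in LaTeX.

f matches the chain-rule pattern g'(h)*h' with inner function h(y) = 2 y^{2} + 3; substituting u = h(y) collapses the integral.
F(y) = - \frac{5 \log{\left(2 y^{2} + 3 \right)}}{3} is an antiderivative of f.
Check: d/dy[- \frac{5 \log{\left(2 y^{2} + 3 \right)}}{3}] = - \frac{20 y}{6 y^{2} + 9} = f(y).
F(0) = - \frac{5 \log{\left(3 \right)}}{3}; F(-3/2) = - \frac{5 \log{\left(\frac{15}{2} \right)}}{3}.
Integral = F(0) - F(-3/2) = - \frac{5 \log{\left(3 \right)}}{3} + \frac{5 \log{\left(\frac{15}{2} \right)}}{3}.

Antiderivative: F(y) = - \frac{5 \log{\left(2 y^{2} + 3 \right)}}{3}; value = - \frac{5 \log{\left(3 \right)}}{3} + \frac{5 \log{\left(\frac{15}{2} \right)}}{3}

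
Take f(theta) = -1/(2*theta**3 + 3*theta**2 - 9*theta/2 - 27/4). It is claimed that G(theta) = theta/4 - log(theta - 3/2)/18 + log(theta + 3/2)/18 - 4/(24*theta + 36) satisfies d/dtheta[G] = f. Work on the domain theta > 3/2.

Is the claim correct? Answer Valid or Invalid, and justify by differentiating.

d/dtheta[G] = (8*theta**3 + 12*theta**2 - 18*theta - 43)/(32*theta**3 + 48*theta**2 - 72*theta - 108)
d/dtheta[G] - f(theta) = 1/4 != 0.

Invalid: d/dtheta[G] - f = 1/4, which is not 0.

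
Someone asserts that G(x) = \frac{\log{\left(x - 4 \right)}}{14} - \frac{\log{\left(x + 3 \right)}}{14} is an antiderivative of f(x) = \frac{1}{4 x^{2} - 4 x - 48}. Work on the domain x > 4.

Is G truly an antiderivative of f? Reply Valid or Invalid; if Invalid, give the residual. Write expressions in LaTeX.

Invalid: d/dx[G] - f = \frac{1}{4 x^{2} - 4 x - 48}, which is not 0.

d/dx[G] = \frac{1}{2 x^{2} - 2 x - 24}
d/dx[G] - f(x) = \frac{1}{4 x^{2} - 4 x - 48} != 0.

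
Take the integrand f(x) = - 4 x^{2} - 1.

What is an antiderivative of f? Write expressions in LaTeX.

Since d/dx undoes antidifferentiation here, F'(x) = f(x) is required of F(x).
Check: d/dx[- \frac{4 x^{3}}{3} - x] = - 4 x^{2} - 1 = f(x).

An antiderivative is F(x) = - \frac{4 x^{3}}{3} - x.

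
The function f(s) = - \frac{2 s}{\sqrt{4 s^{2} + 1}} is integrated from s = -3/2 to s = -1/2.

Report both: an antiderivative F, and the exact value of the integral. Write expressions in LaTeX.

Antiderivative: F(s) = - \frac{\sqrt{4 s^{2} + 1}}{2}; value = - \frac{\sqrt{2}}{2} + \frac{\sqrt{10}}{2}

The substitution u = 4 s^{2} + 1 works: f is exactly (dF/du)*(du/ds) for that inner function.
F(s) = - \frac{\sqrt{4 s^{2} + 1}}{2} is an antiderivative of f.
Check: d/ds[- \frac{\sqrt{4 s^{2} + 1}}{2}] = - \frac{2 s}{\sqrt{4 s^{2} + 1}} = f(s).
F(-1/2) = - \frac{\sqrt{2}}{2}; F(-3/2) = - \frac{\sqrt{10}}{2}.
Integral = F(-1/2) - F(-3/2) = - \frac{\sqrt{2}}{2} + \frac{\sqrt{10}}{2}.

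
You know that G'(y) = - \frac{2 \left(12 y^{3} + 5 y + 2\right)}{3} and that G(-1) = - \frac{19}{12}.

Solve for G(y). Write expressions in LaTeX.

G(y) = - 2 y^{4} - \frac{5 y^{2}}{3} - \frac{4 y}{3} + \frac{3}{4}

Whatever form G(y) takes, its d/dy must return the stated G'(y).
A general antiderivative is - 2 y^{4} - \frac{5 y^{2}}{3} - \frac{4 y}{3} + \frac{1}{4} + C.
The condition gives C = - \frac{19}{12} - (- \frac{25}{12}) = \frac{1}{2}.
So G(y) = - 2 y^{4} - \frac{5 y^{2}}{3} - \frac{4 y}{3} + \frac{3}{4}.
Check: d/dy[- 2 y^{4} - \frac{5 y^{2}}{3} - \frac{4 y}{3} + \frac{3}{4}] = - 8 y^{3} - \frac{10 y}{3} - \frac{4}{3}, which equals G'(y).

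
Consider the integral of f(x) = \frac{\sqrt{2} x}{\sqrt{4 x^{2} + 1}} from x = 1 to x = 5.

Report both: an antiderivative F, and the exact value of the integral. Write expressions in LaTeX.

Antiderivative: F(x) = \frac{\sqrt{2} \sqrt{4 x^{2} + 1}}{4}; value = - \frac{\sqrt{10}}{4} + \frac{\sqrt{202}}{4}

f matches the chain-rule pattern g'(h)*h' with inner function h(x) = 2 x^{2} + \frac{1}{2}; substituting u = h(x) collapses the integral.
F(x) = \frac{\sqrt{2} \sqrt{4 x^{2} + 1}}{4} is an antiderivative of f.
Check: d/dx[\frac{\sqrt{2} \sqrt{4 x^{2} + 1}}{4}] = \frac{\sqrt{2} x}{\sqrt{4 x^{2} + 1}} = f(x).
F(5) = \frac{\sqrt{202}}{4}; F(1) = \frac{\sqrt{10}}{4}.
Integral = F(5) - F(1) = - \frac{\sqrt{10}}{4} + \frac{\sqrt{202}}{4}.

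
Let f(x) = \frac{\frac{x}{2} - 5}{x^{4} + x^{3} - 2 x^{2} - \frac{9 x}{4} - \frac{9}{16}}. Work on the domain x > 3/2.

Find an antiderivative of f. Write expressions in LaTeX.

Factor the denominator (\left(2 x - 3\right) \left(2 x + 1\right)^{2} \left(2 x + 3\right)) and decompose: f = \frac{23}{6 \left(2 x + 3\right)} - \frac{25}{8 \left(2 x + 1\right)} + \frac{21}{2 \left(2 x + 1\right)^{2}} - \frac{17}{24 \left(2 x - 3\right)}; each piece integrates to a log, atan, or power term.
Check: d/dx[\frac{- 17 \left(2 x + 1\right) \log{\left(x - \frac{3}{2} \right)} - 75 \left(2 x + 1\right) \log{\left(x + \frac{1}{2} \right)} + 92 \left(2 x + 1\right) \log{\left(x + \frac{3}{2} \right)} - 252}{48 \left(2 x + 1\right)}] = \frac{8 x - 80}{16 x^{4} + 16 x^{3} - 32 x^{2} - 36 x - 9}, which equals f(x).

An antiderivative is F(x) = \frac{- 17 \left(2 x + 1\right) \log{\left(x - \frac{3}{2} \right)} - 75 \left(2 x + 1\right) \log{\left(x + \frac{1}{2} \right)} + 92 \left(2 x + 1\right) \log{\left(x + \frac{3}{2} \right)} - 252}{48 \left(2 x + 1\right)}.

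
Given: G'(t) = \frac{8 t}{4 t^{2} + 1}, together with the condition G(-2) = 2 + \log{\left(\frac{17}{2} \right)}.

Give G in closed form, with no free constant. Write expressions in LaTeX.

The substitution u = 2 t^{2} + \frac{1}{2} works: G'(t) is exactly (dG/du)*(du/dt) for that inner function.
A general antiderivative is \log{\left(2 t^{2} + \frac{1}{2} \right)} + C.
The condition gives C = 2 + \log{\left(\frac{17}{2} \right)} - (\log{\left(\frac{17}{2} \right)}) = 2.
So G(t) = \log{\left(2 t^{2} + \frac{1}{2} \right)} + 2.
Check: d/dt[\log{\left(2 t^{2} + \frac{1}{2} \right)} + 2] = \frac{8 t}{4 t^{2} + 1} = G'(t).

G(t) = \log{\left(2 t^{2} + \frac{1}{2} \right)} + 2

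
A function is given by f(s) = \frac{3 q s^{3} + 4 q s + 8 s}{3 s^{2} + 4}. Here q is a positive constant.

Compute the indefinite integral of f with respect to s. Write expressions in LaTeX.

F(s) = \frac{3 q s^{2} + 8 \log{\left(\frac{3 s^{2}}{2} + 2 \right)}}{6} + C

A candidate is checked by its d/ds: the result must match f(s).
Check: d/ds[\frac{3 q s^{2} + 8 \log{\left(\frac{3 s^{2}}{2} + 2 \right)}}{6}] = \frac{3 q s^{3} + 4 q s + 8 s}{3 s^{2} + 4} = f(s).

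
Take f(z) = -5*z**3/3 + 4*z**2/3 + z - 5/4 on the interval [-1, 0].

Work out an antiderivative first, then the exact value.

Antiderivative: F(z) = -5*z**4/12 + 4*z**3/9 + z**2/2 - 5*z/4; value = -8/9

Integrate term by term and add the pieces.
F(z) = -5*z**4/12 + 4*z**3/9 + z**2/2 - 5*z/4 is an antiderivative of f.
Check: d/dz[-5*z**4/12 + 4*z**3/9 + z**2/2 - 5*z/4] = -5*z**3/3 + 4*z**2/3 + z - 5/4 = f(z).
F(0) = 0; F(-1) = 8/9.
Integral = F(0) - F(-1) = -8/9.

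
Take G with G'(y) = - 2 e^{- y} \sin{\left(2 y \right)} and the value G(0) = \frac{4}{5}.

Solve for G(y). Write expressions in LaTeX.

A candidate passes only if d/dy[G] lands on the given G'(y) exactly.
A general antiderivative is \frac{2 e^{- y} \sin{\left(2 y \right)}}{5} + \frac{4 e^{- y} \cos{\left(2 y \right)}}{5} + C.
The condition gives C = \frac{4}{5} - (\frac{4}{5}) = 0.
So G(y) = \frac{2 \left(\sin{\left(2 y \right)} + 2 \cos{\left(2 y \right)}\right) e^{- y}}{5}.
Check: d/dy[\frac{2 \left(\sin{\left(2 y \right)} + 2 \cos{\left(2 y \right)}\right) e^{- y}}{5}] = - 2 e^{- y} \sin{\left(2 y \right)} = G'(y).

G(y) = \frac{2 \left(\sin{\left(2 y \right)} + 2 \cos{\left(2 y \right)}\right) e^{- y}}{5}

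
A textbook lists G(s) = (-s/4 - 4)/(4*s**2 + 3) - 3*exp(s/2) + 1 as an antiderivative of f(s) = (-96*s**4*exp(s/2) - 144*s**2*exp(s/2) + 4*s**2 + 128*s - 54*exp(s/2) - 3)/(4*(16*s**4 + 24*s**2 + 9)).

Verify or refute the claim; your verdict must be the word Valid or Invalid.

d/ds[G] = (-96*s**4*exp(s/2) - 144*s**2*exp(s/2) + 4*s**2 + 128*s - 54*exp(s/2) - 3)/(64*s**4 + 96*s**2 + 36)
This equals f(s) exactly, so the claim holds.

Valid. The derivative of G reproduces f.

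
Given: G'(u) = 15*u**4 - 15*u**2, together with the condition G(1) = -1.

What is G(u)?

Integrate term by term and add the pieces.
A general antiderivative is 3*u**5 - 5*u**3 + C.
The condition gives C = -1 - (-2) = 1.
So G(u) = 3*u**5 - 5*u**3 + 1.
Check: d/du[3*u**5 - 5*u**3 + 1] = 15*u**4 - 15*u**2 = G'(u).

G(u) = 3*u**5 - 5*u**3 + 1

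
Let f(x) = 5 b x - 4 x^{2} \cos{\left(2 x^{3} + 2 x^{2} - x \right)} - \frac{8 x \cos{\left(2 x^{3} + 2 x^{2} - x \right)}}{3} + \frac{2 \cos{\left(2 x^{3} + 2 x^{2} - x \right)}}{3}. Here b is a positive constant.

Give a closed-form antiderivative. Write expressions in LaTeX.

An antiderivative is F(x) = \frac{15 b x^{2} - 4 \sin{\left(2 x^{3} + 2 x^{2} - x \right)}}{6}.

The integrand splits into summands that can be handled one at a time.
Check: d/dx[\frac{15 b x^{2} - 4 \sin{\left(2 x^{3} + 2 x^{2} - x \right)}}{6}] = 5 b x - 4 x^{2} \cos{\left(2 x^{3} + 2 x^{2} - x \right)} - \frac{8 x \cos{\left(2 x^{3} + 2 x^{2} - x \right)}}{3} + \frac{2 \cos{\left(2 x^{3} + 2 x^{2} - x \right)}}{3} = f(x).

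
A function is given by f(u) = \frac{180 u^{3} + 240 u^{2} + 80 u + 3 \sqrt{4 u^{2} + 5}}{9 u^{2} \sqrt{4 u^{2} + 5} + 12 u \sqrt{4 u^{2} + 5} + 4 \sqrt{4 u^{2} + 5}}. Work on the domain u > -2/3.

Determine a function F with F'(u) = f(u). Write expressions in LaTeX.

Differentiate the proposed F(u) back; it has to land on f(u) exactly.
Check: d/du[5 \sqrt{4 u^{2} + 5} - \frac{1}{3 u + 2}] = \frac{180 u^{3} + 240 u^{2} + 80 u + 3 \sqrt{4 u^{2} + 5}}{9 u^{2} \sqrt{4 u^{2} + 5} + 12 u \sqrt{4 u^{2} + 5} + 4 \sqrt{4 u^{2} + 5}} = f(u).

An antiderivative is F(u) = 5 \sqrt{4 u^{2} + 5} - \frac{1}{3 u + 2}.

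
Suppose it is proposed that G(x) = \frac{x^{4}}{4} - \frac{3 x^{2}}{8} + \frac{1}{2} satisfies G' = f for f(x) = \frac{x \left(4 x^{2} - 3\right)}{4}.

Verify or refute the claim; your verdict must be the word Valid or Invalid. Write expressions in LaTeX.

Valid: G'(x) = f(x).

d/dx[G] = x^{3} - \frac{3 x}{4}
This equals f(x) exactly, so the claim holds.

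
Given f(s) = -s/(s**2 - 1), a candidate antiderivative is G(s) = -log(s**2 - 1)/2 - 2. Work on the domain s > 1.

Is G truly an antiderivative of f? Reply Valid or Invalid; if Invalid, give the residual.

d/ds[G] = -s/(s**2 - 1)
This equals f(s) exactly, so the claim holds.

Valid: G'(s) = f(s).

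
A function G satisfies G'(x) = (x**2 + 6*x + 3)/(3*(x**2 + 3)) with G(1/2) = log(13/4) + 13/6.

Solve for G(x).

Whatever form G(x) takes, its d/dx must return the stated G'(x).
A general antiderivative is x/3 + log(x**2 + 3) + C.
The condition gives C = log(13/4) + 13/6 - (1/6 + log(13/4)) = 2.
So G(x) = (x + 3*log(x**2 + 3) + 6)/3.
Check: d/dx[(x + 3*log(x**2 + 3) + 6)/3] = (x**2 + 6*x + 3)/(3*x**2 + 9), which equals G'(x).

G(x) = (x + 3*log(x**2 + 3) + 6)/3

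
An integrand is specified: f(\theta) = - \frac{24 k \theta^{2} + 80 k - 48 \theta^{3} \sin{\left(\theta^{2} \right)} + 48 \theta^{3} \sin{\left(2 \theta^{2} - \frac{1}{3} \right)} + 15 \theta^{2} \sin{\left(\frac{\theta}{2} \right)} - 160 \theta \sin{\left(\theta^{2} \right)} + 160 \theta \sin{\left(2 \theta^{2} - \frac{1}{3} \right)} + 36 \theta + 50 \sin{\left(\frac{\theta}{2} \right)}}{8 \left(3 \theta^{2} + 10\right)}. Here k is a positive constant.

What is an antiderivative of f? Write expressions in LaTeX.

An antiderivative is F(\theta) = - k \theta - \frac{3 \log{\left(\frac{\theta^{2}}{2} + \frac{5}{3} \right)}}{4} + \frac{5 \cos{\left(\frac{\theta}{2} \right)}}{4} - \cos{\left(\theta^{2} \right)} + \frac{\cos{\left(2 \theta^{2} - \frac{1}{3} \right)}}{2}.

Check any antiderivative F(\theta) by computing F'(\theta) and comparing it with f(\theta).
Check: d/d\theta[- k \theta - \frac{3 \log{\left(\frac{\theta^{2}}{2} + \frac{5}{3} \right)}}{4} + \frac{5 \cos{\left(\frac{\theta}{2} \right)}}{4} - \cos{\left(\theta^{2} \right)} + \frac{\cos{\left(2 \theta^{2} - \frac{1}{3} \right)}}{2}] = \frac{- 24 k \theta^{2} - 80 k + 48 \theta^{3} \sin{\left(\theta^{2} \right)} - 48 \theta^{3} \sin{\left(2 \theta^{2} - \frac{1}{3} \right)} - 15 \theta^{2} \sin{\left(\frac{\theta}{2} \right)} + 160 \theta \sin{\left(\theta^{2} \right)} - 160 \theta \sin{\left(2 \theta^{2} - \frac{1}{3} \right)} - 36 \theta - 50 \sin{\left(\frac{\theta}{2} \right)}}{24 \theta^{2} + 80}, which equals f(\theta).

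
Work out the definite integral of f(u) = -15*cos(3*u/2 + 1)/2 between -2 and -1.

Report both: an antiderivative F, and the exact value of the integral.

Differentiate the proposed F(u) back; it has to land on f(u) exactly.
F(u) = -5*sin(3*u/2 + 1) is an antiderivative of f.
Check: d/du[-5*sin(3*u/2 + 1)] = -15*cos(3*u/2 + 1)/2 = f(u).
F(-1) = 5*sin(1/2); F(-2) = 5*sin(2).
Integral = F(-1) - F(-2) = -5*sin(2) + 5*sin(1/2).

Antiderivative: F(u) = -5*sin(3*u/2 + 1); value = -5*sin(2) + 5*sin(1/2)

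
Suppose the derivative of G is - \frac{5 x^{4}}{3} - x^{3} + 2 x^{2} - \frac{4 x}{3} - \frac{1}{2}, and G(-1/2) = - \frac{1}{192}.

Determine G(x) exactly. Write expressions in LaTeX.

G(x) = - \frac{x^{5}}{3} - \frac{x^{4}}{4} + \frac{2 x^{3}}{3} - \frac{2 x^{2}}{3} - \frac{x}{2}

The integrand splits into summands that can be handled one at a time.
A general antiderivative is - \frac{x^{5}}{3} - \frac{x^{4}}{4} + \frac{2 x^{3}}{3} - \frac{2 x^{2}}{3} - \frac{x}{2} + C.
The condition gives C = - \frac{1}{192} - (- \frac{1}{192}) = 0.
So G(x) = - \frac{x^{5}}{3} - \frac{x^{4}}{4} + \frac{2 x^{3}}{3} - \frac{2 x^{2}}{3} - \frac{x}{2}.
Check: d/dx[- \frac{x^{5}}{3} - \frac{x^{4}}{4} + \frac{2 x^{3}}{3} - \frac{2 x^{2}}{3} - \frac{x}{2}] = - \frac{5 x^{4}}{3} - x^{3} + 2 x^{2} - \frac{4 x}{3} - \frac{1}{2} = G'(x).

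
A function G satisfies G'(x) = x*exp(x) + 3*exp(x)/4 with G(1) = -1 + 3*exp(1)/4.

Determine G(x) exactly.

Recognize the product-rule pattern: G'(x) = u'v + uv' with u = x - 1/4, v = exp(x), so integration by parts undoes it.
A general antiderivative is (4*x - 1)*exp(x)/4 + C.
The condition gives C = -1 + 3*exp(1)/4 - (3*exp(1)/4) = -1.
So G(x) = ((4*x - 1)*exp(x) - 4)/4.
Check: d/dx[((4*x - 1)*exp(x) - 4)/4] = x*exp(x) + 3*exp(x)/4 = G'(x).

G(x) = ((4*x - 1)*exp(x) - 4)/4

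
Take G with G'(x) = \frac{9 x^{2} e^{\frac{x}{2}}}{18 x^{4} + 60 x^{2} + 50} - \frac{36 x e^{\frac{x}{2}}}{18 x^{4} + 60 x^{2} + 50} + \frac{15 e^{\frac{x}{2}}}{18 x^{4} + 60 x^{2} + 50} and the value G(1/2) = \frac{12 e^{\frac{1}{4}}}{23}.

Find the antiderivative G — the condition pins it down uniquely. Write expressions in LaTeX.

G(x) = \frac{e^{\frac{x}{2}}}{x^{2} + \frac{5}{3}}

G'(x) has the shape u'v + uv' for u = \frac{1}{x^{2} + \frac{5}{3}} and v = e^{\frac{x}{2}} — it is the derivative of the product u*v.
A general antiderivative is \frac{e^{\frac{x}{2}}}{x^{2} + \frac{5}{3}} + C.
The condition gives C = \frac{12 e^{\frac{1}{4}}}{23} - (\frac{12 e^{\frac{1}{4}}}{23}) = 0.
So G(x) = \frac{e^{\frac{x}{2}}}{x^{2} + \frac{5}{3}}.
Check: d/dx[\frac{e^{\frac{x}{2}}}{x^{2} + \frac{5}{3}}] = \frac{9 x^{2} e^{\frac{x}{2}} - 36 x e^{\frac{x}{2}} + 15 e^{\frac{x}{2}}}{18 x^{4} + 60 x^{2} + 50}, which equals G'(x).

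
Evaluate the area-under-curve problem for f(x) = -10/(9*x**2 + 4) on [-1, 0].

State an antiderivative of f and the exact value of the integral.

For F(x) to be correct the identity F'(x) - f(x) = 0 must hold.
F(x) = -5*atan(3*x/2)/3 is an antiderivative of f.
Check: d/dx[-5*atan(3*x/2)/3] = -10/(9*x**2 + 4) = f(x).
F(0) = 0; F(-1) = 5*atan(3/2)/3.
Integral = F(0) - F(-1) = -5*atan(3/2)/3.

Antiderivative: F(x) = -5*atan(3*x/2)/3; value = -5*atan(3/2)/3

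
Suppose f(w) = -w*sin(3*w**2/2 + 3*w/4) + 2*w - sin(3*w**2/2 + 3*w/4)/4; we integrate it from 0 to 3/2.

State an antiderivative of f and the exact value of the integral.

Integrate term by term and add the pieces.
F(w) = (3*w**2 + cos(3*w**2/2 + 3*w/4) - 3)/3 is an antiderivative of f.
Check: d/dw[(3*w**2 + cos(3*w**2/2 + 3*w/4) - 3)/3] = -w*sin(3*w**2/2 + 3*w/4) + 2*w - sin(3*w**2/2 + 3*w/4)/4 = f(w).
F(3/2) = cos(9/2)/3 + 5/4; F(0) = -2/3.
Integral = F(3/2) - F(0) = cos(9/2)/3 + 23/12.

Antiderivative: F(w) = (3*w**2 + cos(3*w**2/2 + 3*w/4) - 3)/3; value = cos(9/2)/3 + 23/12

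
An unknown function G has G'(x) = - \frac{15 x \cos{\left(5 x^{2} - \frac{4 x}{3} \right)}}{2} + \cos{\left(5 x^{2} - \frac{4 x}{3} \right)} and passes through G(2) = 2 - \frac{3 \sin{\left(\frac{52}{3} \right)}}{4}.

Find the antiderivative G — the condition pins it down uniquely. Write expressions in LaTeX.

G'(x) matches the chain-rule pattern g'(h)*h' with inner function h(x) = 5 x^{2} - \frac{4 x}{3}; substituting u = h(x) collapses the integral.
A general antiderivative is - \frac{3 \sin{\left(5 x^{2} - \frac{4 x}{3} \right)}}{4} + C.
The condition gives C = 2 - \frac{3 \sin{\left(\frac{52}{3} \right)}}{4} - (- \frac{3 \sin{\left(\frac{52}{3} \right)}}{4}) = 2.
So G(x) = 2 - \frac{3 \sin{\left(5 x^{2} - \frac{4 x}{3} \right)}}{4}.
Check: d/dx[2 - \frac{3 \sin{\left(5 x^{2} - \frac{4 x}{3} \right)}}{4}] = - \frac{15 x \cos{\left(5 x^{2} - \frac{4 x}{3} \right)}}{2} + \cos{\left(5 x^{2} - \frac{4 x}{3} \right)} = G'(x).

G(x) = 2 - \frac{3 \sin{\left(5 x^{2} - \frac{4 x}{3} \right)}}{4}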